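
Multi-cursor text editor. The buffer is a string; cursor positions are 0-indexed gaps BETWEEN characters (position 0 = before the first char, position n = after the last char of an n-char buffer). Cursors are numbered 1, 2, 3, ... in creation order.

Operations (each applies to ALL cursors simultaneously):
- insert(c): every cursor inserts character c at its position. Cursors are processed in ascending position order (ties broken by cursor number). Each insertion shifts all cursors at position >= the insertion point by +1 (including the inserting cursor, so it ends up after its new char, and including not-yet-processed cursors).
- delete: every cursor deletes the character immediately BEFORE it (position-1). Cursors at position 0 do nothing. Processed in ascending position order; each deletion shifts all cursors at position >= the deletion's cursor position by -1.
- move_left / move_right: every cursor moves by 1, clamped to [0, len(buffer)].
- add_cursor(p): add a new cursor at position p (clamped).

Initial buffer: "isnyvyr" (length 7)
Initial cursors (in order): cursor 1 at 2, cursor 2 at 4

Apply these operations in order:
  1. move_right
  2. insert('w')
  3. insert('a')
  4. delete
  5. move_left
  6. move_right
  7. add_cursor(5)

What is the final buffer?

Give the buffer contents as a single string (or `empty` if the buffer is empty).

Answer: isnwyvwyr

Derivation:
After op 1 (move_right): buffer="isnyvyr" (len 7), cursors c1@3 c2@5, authorship .......
After op 2 (insert('w')): buffer="isnwyvwyr" (len 9), cursors c1@4 c2@7, authorship ...1..2..
After op 3 (insert('a')): buffer="isnwayvwayr" (len 11), cursors c1@5 c2@9, authorship ...11..22..
After op 4 (delete): buffer="isnwyvwyr" (len 9), cursors c1@4 c2@7, authorship ...1..2..
After op 5 (move_left): buffer="isnwyvwyr" (len 9), cursors c1@3 c2@6, authorship ...1..2..
After op 6 (move_right): buffer="isnwyvwyr" (len 9), cursors c1@4 c2@7, authorship ...1..2..
After op 7 (add_cursor(5)): buffer="isnwyvwyr" (len 9), cursors c1@4 c3@5 c2@7, authorship ...1..2..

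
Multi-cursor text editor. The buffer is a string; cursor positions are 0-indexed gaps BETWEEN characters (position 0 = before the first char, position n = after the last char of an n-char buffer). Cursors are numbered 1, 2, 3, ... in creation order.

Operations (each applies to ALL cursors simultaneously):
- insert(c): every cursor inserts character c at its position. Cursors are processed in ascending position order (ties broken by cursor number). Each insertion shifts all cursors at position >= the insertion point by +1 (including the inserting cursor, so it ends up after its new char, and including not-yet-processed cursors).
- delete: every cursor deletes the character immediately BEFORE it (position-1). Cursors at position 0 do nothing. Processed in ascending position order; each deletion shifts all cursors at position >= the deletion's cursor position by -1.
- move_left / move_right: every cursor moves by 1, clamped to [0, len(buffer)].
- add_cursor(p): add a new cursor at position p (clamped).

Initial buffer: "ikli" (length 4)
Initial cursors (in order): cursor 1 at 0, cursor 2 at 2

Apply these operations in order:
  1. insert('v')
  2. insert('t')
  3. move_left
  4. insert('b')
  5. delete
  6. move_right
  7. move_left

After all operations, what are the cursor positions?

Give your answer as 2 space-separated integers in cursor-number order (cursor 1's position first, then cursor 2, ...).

Answer: 1 5

Derivation:
After op 1 (insert('v')): buffer="vikvli" (len 6), cursors c1@1 c2@4, authorship 1..2..
After op 2 (insert('t')): buffer="vtikvtli" (len 8), cursors c1@2 c2@6, authorship 11..22..
After op 3 (move_left): buffer="vtikvtli" (len 8), cursors c1@1 c2@5, authorship 11..22..
After op 4 (insert('b')): buffer="vbtikvbtli" (len 10), cursors c1@2 c2@7, authorship 111..222..
After op 5 (delete): buffer="vtikvtli" (len 8), cursors c1@1 c2@5, authorship 11..22..
After op 6 (move_right): buffer="vtikvtli" (len 8), cursors c1@2 c2@6, authorship 11..22..
After op 7 (move_left): buffer="vtikvtli" (len 8), cursors c1@1 c2@5, authorship 11..22..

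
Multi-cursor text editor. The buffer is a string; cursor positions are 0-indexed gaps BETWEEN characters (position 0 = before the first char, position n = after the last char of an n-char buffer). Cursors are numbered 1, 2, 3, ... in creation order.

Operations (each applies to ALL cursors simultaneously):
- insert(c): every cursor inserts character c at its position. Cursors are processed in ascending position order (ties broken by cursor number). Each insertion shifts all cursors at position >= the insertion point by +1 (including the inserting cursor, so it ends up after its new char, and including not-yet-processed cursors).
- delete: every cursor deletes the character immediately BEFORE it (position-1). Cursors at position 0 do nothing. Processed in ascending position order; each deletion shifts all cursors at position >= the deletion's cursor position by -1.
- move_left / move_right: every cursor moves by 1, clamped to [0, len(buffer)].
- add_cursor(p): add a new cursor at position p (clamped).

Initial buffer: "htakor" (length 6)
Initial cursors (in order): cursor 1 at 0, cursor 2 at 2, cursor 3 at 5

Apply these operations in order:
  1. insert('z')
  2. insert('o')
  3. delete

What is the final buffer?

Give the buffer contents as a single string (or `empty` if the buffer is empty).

Answer: zhtzakozr

Derivation:
After op 1 (insert('z')): buffer="zhtzakozr" (len 9), cursors c1@1 c2@4 c3@8, authorship 1..2...3.
After op 2 (insert('o')): buffer="zohtzoakozor" (len 12), cursors c1@2 c2@6 c3@11, authorship 11..22...33.
After op 3 (delete): buffer="zhtzakozr" (len 9), cursors c1@1 c2@4 c3@8, authorship 1..2...3.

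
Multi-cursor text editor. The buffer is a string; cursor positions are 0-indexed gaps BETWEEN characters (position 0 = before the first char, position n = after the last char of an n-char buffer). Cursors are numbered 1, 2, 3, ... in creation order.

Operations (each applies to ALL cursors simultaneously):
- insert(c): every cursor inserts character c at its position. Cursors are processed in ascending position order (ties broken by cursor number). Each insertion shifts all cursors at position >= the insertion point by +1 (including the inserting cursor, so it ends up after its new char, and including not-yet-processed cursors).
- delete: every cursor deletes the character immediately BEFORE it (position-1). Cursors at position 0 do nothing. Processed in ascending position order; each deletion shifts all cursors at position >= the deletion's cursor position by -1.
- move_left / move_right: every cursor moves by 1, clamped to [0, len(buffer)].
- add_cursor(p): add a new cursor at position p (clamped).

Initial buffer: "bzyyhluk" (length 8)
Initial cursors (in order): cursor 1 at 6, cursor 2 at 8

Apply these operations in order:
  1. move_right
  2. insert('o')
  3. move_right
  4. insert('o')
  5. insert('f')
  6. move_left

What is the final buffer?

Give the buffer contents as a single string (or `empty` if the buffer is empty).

Answer: bzyyhluokofoof

Derivation:
After op 1 (move_right): buffer="bzyyhluk" (len 8), cursors c1@7 c2@8, authorship ........
After op 2 (insert('o')): buffer="bzyyhluoko" (len 10), cursors c1@8 c2@10, authorship .......1.2
After op 3 (move_right): buffer="bzyyhluoko" (len 10), cursors c1@9 c2@10, authorship .......1.2
After op 4 (insert('o')): buffer="bzyyhluokooo" (len 12), cursors c1@10 c2@12, authorship .......1.122
After op 5 (insert('f')): buffer="bzyyhluokofoof" (len 14), cursors c1@11 c2@14, authorship .......1.11222
After op 6 (move_left): buffer="bzyyhluokofoof" (len 14), cursors c1@10 c2@13, authorship .......1.11222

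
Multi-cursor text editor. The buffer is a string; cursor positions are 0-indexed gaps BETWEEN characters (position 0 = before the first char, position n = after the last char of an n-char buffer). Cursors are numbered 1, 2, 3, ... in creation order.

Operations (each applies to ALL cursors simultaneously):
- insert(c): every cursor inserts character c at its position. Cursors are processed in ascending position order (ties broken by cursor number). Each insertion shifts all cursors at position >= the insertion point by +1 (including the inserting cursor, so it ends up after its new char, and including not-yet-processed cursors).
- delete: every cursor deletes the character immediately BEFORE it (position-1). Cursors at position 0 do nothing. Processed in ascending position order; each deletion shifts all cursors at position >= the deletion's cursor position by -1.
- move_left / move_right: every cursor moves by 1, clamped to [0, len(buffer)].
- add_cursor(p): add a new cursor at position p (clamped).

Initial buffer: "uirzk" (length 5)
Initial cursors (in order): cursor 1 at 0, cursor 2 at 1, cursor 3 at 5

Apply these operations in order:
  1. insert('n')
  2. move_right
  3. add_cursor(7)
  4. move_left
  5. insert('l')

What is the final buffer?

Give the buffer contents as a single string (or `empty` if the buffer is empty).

After op 1 (insert('n')): buffer="nunirzkn" (len 8), cursors c1@1 c2@3 c3@8, authorship 1.2....3
After op 2 (move_right): buffer="nunirzkn" (len 8), cursors c1@2 c2@4 c3@8, authorship 1.2....3
After op 3 (add_cursor(7)): buffer="nunirzkn" (len 8), cursors c1@2 c2@4 c4@7 c3@8, authorship 1.2....3
After op 4 (move_left): buffer="nunirzkn" (len 8), cursors c1@1 c2@3 c4@6 c3@7, authorship 1.2....3
After op 5 (insert('l')): buffer="nlunlirzlkln" (len 12), cursors c1@2 c2@5 c4@9 c3@11, authorship 11.22...4.33

Answer: nlunlirzlkln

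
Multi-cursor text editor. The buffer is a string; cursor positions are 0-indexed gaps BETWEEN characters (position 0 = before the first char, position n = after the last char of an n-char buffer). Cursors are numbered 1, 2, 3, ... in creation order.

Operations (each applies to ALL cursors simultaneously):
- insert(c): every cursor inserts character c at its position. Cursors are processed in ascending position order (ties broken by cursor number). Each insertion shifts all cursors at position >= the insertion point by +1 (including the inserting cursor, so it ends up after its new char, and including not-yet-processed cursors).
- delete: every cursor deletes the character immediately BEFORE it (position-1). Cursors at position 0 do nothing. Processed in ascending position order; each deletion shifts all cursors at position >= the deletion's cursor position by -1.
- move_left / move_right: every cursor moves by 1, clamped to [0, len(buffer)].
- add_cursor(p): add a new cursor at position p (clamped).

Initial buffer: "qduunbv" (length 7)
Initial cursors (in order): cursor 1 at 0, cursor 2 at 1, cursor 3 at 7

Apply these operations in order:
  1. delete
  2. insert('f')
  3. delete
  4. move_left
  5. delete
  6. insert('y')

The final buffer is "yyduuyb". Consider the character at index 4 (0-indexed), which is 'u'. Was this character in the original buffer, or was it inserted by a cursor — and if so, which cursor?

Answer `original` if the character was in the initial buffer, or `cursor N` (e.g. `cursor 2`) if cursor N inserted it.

Answer: original

Derivation:
After op 1 (delete): buffer="duunb" (len 5), cursors c1@0 c2@0 c3@5, authorship .....
After op 2 (insert('f')): buffer="ffduunbf" (len 8), cursors c1@2 c2@2 c3@8, authorship 12.....3
After op 3 (delete): buffer="duunb" (len 5), cursors c1@0 c2@0 c3@5, authorship .....
After op 4 (move_left): buffer="duunb" (len 5), cursors c1@0 c2@0 c3@4, authorship .....
After op 5 (delete): buffer="duub" (len 4), cursors c1@0 c2@0 c3@3, authorship ....
After op 6 (insert('y')): buffer="yyduuyb" (len 7), cursors c1@2 c2@2 c3@6, authorship 12...3.
Authorship (.=original, N=cursor N): 1 2 . . . 3 .
Index 4: author = original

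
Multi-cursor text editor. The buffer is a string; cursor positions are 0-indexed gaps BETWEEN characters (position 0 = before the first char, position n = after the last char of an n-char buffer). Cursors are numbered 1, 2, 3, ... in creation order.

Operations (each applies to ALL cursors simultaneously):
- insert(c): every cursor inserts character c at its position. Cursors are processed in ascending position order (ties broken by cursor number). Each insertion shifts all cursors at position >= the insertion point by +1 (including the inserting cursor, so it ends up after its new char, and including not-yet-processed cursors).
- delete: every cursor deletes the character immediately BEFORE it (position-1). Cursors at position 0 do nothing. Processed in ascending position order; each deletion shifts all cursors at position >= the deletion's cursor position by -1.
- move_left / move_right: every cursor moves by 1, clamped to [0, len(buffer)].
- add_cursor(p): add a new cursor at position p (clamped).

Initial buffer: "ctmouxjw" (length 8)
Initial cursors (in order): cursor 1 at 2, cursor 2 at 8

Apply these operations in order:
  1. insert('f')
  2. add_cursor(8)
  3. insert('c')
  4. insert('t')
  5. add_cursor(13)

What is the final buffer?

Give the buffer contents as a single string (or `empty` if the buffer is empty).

After op 1 (insert('f')): buffer="ctfmouxjwf" (len 10), cursors c1@3 c2@10, authorship ..1......2
After op 2 (add_cursor(8)): buffer="ctfmouxjwf" (len 10), cursors c1@3 c3@8 c2@10, authorship ..1......2
After op 3 (insert('c')): buffer="ctfcmouxjcwfc" (len 13), cursors c1@4 c3@10 c2@13, authorship ..11.....3.22
After op 4 (insert('t')): buffer="ctfctmouxjctwfct" (len 16), cursors c1@5 c3@12 c2@16, authorship ..111.....33.222
After op 5 (add_cursor(13)): buffer="ctfctmouxjctwfct" (len 16), cursors c1@5 c3@12 c4@13 c2@16, authorship ..111.....33.222

Answer: ctfctmouxjctwfct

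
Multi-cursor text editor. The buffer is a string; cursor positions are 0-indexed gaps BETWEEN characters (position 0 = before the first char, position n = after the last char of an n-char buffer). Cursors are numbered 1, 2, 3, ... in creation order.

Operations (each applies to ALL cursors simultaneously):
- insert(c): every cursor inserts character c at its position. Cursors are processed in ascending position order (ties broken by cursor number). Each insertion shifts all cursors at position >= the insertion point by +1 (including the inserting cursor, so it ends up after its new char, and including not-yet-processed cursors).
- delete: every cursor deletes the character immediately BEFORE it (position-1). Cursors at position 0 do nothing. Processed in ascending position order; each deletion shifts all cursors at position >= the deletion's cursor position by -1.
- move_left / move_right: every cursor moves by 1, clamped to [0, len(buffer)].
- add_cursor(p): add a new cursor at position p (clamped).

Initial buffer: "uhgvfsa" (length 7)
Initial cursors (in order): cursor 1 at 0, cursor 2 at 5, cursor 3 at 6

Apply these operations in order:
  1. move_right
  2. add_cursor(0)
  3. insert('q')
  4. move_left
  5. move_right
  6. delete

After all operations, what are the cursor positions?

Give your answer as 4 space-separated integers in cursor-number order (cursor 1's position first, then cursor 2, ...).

After op 1 (move_right): buffer="uhgvfsa" (len 7), cursors c1@1 c2@6 c3@7, authorship .......
After op 2 (add_cursor(0)): buffer="uhgvfsa" (len 7), cursors c4@0 c1@1 c2@6 c3@7, authorship .......
After op 3 (insert('q')): buffer="quqhgvfsqaq" (len 11), cursors c4@1 c1@3 c2@9 c3@11, authorship 4.1.....2.3
After op 4 (move_left): buffer="quqhgvfsqaq" (len 11), cursors c4@0 c1@2 c2@8 c3@10, authorship 4.1.....2.3
After op 5 (move_right): buffer="quqhgvfsqaq" (len 11), cursors c4@1 c1@3 c2@9 c3@11, authorship 4.1.....2.3
After op 6 (delete): buffer="uhgvfsa" (len 7), cursors c4@0 c1@1 c2@6 c3@7, authorship .......

Answer: 1 6 7 0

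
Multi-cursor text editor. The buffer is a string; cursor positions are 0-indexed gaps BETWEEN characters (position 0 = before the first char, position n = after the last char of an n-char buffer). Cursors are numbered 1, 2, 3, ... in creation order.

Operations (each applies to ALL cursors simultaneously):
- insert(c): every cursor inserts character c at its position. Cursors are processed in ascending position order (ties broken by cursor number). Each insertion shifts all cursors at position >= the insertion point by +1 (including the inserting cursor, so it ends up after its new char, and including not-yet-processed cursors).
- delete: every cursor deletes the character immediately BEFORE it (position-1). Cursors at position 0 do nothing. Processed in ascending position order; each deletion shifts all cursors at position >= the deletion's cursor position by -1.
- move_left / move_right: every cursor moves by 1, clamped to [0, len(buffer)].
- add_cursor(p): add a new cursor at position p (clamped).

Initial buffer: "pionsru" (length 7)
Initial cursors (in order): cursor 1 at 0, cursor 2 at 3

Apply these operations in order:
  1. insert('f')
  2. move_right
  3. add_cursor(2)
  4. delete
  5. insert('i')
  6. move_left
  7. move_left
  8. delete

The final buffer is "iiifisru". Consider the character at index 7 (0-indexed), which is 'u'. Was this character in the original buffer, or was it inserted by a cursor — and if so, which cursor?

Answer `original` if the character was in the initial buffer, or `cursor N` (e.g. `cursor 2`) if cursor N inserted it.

Answer: original

Derivation:
After op 1 (insert('f')): buffer="fpiofnsru" (len 9), cursors c1@1 c2@5, authorship 1...2....
After op 2 (move_right): buffer="fpiofnsru" (len 9), cursors c1@2 c2@6, authorship 1...2....
After op 3 (add_cursor(2)): buffer="fpiofnsru" (len 9), cursors c1@2 c3@2 c2@6, authorship 1...2....
After op 4 (delete): buffer="iofsru" (len 6), cursors c1@0 c3@0 c2@3, authorship ..2...
After op 5 (insert('i')): buffer="iiiofisru" (len 9), cursors c1@2 c3@2 c2@6, authorship 13..22...
After op 6 (move_left): buffer="iiiofisru" (len 9), cursors c1@1 c3@1 c2@5, authorship 13..22...
After op 7 (move_left): buffer="iiiofisru" (len 9), cursors c1@0 c3@0 c2@4, authorship 13..22...
After op 8 (delete): buffer="iiifisru" (len 8), cursors c1@0 c3@0 c2@3, authorship 13.22...
Authorship (.=original, N=cursor N): 1 3 . 2 2 . . .
Index 7: author = original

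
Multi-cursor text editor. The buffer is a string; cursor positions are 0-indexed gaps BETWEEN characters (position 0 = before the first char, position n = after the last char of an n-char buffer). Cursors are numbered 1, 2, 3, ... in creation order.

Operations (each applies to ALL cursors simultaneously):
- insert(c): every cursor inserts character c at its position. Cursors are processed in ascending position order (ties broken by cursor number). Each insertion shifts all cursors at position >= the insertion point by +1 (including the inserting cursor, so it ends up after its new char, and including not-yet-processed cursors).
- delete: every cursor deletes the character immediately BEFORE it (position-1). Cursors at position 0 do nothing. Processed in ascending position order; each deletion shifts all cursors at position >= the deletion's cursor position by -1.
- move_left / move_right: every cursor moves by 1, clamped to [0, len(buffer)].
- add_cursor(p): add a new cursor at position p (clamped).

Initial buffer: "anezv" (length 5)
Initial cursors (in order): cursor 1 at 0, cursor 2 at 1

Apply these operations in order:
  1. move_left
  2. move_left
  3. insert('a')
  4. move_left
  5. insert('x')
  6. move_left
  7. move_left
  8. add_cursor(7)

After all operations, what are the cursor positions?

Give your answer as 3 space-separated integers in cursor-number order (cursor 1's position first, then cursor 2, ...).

Answer: 1 1 7

Derivation:
After op 1 (move_left): buffer="anezv" (len 5), cursors c1@0 c2@0, authorship .....
After op 2 (move_left): buffer="anezv" (len 5), cursors c1@0 c2@0, authorship .....
After op 3 (insert('a')): buffer="aaanezv" (len 7), cursors c1@2 c2@2, authorship 12.....
After op 4 (move_left): buffer="aaanezv" (len 7), cursors c1@1 c2@1, authorship 12.....
After op 5 (insert('x')): buffer="axxaanezv" (len 9), cursors c1@3 c2@3, authorship 1122.....
After op 6 (move_left): buffer="axxaanezv" (len 9), cursors c1@2 c2@2, authorship 1122.....
After op 7 (move_left): buffer="axxaanezv" (len 9), cursors c1@1 c2@1, authorship 1122.....
After op 8 (add_cursor(7)): buffer="axxaanezv" (len 9), cursors c1@1 c2@1 c3@7, authorship 1122.....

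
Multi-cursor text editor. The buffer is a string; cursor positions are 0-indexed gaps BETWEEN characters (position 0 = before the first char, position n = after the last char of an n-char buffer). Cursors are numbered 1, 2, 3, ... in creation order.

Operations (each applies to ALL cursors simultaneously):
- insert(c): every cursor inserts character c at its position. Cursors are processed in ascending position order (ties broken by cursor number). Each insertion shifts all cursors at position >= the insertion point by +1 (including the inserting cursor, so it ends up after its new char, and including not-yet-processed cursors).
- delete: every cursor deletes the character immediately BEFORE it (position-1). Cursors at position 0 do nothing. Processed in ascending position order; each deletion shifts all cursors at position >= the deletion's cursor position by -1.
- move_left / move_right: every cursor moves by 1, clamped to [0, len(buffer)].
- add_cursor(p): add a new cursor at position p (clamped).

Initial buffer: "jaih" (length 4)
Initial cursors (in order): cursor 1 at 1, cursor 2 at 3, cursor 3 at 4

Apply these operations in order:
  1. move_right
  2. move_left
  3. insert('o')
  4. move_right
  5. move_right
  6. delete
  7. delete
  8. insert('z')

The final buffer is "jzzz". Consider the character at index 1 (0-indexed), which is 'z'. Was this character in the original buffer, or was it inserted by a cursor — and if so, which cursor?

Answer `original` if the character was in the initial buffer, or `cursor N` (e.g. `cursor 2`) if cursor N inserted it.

Answer: cursor 1

Derivation:
After op 1 (move_right): buffer="jaih" (len 4), cursors c1@2 c2@4 c3@4, authorship ....
After op 2 (move_left): buffer="jaih" (len 4), cursors c1@1 c2@3 c3@3, authorship ....
After op 3 (insert('o')): buffer="joaiooh" (len 7), cursors c1@2 c2@6 c3@6, authorship .1..23.
After op 4 (move_right): buffer="joaiooh" (len 7), cursors c1@3 c2@7 c3@7, authorship .1..23.
After op 5 (move_right): buffer="joaiooh" (len 7), cursors c1@4 c2@7 c3@7, authorship .1..23.
After op 6 (delete): buffer="joao" (len 4), cursors c1@3 c2@4 c3@4, authorship .1.2
After op 7 (delete): buffer="j" (len 1), cursors c1@1 c2@1 c3@1, authorship .
After op 8 (insert('z')): buffer="jzzz" (len 4), cursors c1@4 c2@4 c3@4, authorship .123
Authorship (.=original, N=cursor N): . 1 2 3
Index 1: author = 1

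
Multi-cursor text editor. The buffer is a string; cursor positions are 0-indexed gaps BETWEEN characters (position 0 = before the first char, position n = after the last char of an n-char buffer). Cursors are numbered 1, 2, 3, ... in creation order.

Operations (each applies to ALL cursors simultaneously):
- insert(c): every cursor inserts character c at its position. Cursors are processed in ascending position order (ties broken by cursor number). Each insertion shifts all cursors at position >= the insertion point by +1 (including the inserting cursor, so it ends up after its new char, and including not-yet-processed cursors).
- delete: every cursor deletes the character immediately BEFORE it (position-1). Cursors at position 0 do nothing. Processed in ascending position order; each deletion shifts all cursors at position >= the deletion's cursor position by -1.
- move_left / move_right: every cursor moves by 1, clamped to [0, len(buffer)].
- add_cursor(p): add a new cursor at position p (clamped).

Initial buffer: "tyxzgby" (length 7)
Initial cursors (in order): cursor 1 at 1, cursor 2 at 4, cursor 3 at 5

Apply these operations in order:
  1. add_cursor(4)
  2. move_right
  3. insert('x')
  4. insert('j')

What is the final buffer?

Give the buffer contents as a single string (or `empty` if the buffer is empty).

After op 1 (add_cursor(4)): buffer="tyxzgby" (len 7), cursors c1@1 c2@4 c4@4 c3@5, authorship .......
After op 2 (move_right): buffer="tyxzgby" (len 7), cursors c1@2 c2@5 c4@5 c3@6, authorship .......
After op 3 (insert('x')): buffer="tyxxzgxxbxy" (len 11), cursors c1@3 c2@8 c4@8 c3@10, authorship ..1...24.3.
After op 4 (insert('j')): buffer="tyxjxzgxxjjbxjy" (len 15), cursors c1@4 c2@11 c4@11 c3@14, authorship ..11...2424.33.

Answer: tyxjxzgxxjjbxjy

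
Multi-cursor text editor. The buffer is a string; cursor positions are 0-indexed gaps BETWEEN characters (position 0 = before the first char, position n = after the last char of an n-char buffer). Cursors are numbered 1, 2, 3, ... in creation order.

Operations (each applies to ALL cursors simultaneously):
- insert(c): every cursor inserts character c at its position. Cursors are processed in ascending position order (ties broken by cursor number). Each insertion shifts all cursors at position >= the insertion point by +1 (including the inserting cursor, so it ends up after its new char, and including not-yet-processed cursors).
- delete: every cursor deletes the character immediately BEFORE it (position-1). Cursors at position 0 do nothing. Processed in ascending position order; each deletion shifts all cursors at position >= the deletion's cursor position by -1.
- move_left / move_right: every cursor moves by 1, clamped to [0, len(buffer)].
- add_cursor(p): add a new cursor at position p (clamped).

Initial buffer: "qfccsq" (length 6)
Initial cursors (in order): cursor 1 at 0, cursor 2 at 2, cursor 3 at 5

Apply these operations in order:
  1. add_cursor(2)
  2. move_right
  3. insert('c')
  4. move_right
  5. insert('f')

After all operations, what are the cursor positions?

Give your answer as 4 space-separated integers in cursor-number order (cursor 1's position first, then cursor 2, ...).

After op 1 (add_cursor(2)): buffer="qfccsq" (len 6), cursors c1@0 c2@2 c4@2 c3@5, authorship ......
After op 2 (move_right): buffer="qfccsq" (len 6), cursors c1@1 c2@3 c4@3 c3@6, authorship ......
After op 3 (insert('c')): buffer="qcfccccsqc" (len 10), cursors c1@2 c2@6 c4@6 c3@10, authorship .1..24...3
After op 4 (move_right): buffer="qcfccccsqc" (len 10), cursors c1@3 c2@7 c4@7 c3@10, authorship .1..24...3
After op 5 (insert('f')): buffer="qcffccccffsqcf" (len 14), cursors c1@4 c2@10 c4@10 c3@14, authorship .1.1.24.24..33

Answer: 4 10 14 10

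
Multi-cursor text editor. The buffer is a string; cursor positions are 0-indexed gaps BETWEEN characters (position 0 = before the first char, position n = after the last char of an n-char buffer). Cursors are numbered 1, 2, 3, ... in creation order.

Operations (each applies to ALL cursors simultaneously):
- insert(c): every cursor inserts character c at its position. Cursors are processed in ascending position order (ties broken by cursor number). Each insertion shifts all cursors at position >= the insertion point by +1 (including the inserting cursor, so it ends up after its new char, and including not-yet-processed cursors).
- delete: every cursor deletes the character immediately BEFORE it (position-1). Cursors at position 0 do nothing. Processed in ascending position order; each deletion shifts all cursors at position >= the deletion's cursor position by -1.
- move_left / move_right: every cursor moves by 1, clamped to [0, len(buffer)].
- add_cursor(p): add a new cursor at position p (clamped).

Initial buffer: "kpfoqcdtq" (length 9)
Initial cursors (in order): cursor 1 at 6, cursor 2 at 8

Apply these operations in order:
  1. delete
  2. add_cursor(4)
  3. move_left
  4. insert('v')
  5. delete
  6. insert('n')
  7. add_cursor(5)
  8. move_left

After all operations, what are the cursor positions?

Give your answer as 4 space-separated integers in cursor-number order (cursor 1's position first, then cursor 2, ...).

After op 1 (delete): buffer="kpfoqdq" (len 7), cursors c1@5 c2@6, authorship .......
After op 2 (add_cursor(4)): buffer="kpfoqdq" (len 7), cursors c3@4 c1@5 c2@6, authorship .......
After op 3 (move_left): buffer="kpfoqdq" (len 7), cursors c3@3 c1@4 c2@5, authorship .......
After op 4 (insert('v')): buffer="kpfvovqvdq" (len 10), cursors c3@4 c1@6 c2@8, authorship ...3.1.2..
After op 5 (delete): buffer="kpfoqdq" (len 7), cursors c3@3 c1@4 c2@5, authorship .......
After op 6 (insert('n')): buffer="kpfnonqndq" (len 10), cursors c3@4 c1@6 c2@8, authorship ...3.1.2..
After op 7 (add_cursor(5)): buffer="kpfnonqndq" (len 10), cursors c3@4 c4@5 c1@6 c2@8, authorship ...3.1.2..
After op 8 (move_left): buffer="kpfnonqndq" (len 10), cursors c3@3 c4@4 c1@5 c2@7, authorship ...3.1.2..

Answer: 5 7 3 4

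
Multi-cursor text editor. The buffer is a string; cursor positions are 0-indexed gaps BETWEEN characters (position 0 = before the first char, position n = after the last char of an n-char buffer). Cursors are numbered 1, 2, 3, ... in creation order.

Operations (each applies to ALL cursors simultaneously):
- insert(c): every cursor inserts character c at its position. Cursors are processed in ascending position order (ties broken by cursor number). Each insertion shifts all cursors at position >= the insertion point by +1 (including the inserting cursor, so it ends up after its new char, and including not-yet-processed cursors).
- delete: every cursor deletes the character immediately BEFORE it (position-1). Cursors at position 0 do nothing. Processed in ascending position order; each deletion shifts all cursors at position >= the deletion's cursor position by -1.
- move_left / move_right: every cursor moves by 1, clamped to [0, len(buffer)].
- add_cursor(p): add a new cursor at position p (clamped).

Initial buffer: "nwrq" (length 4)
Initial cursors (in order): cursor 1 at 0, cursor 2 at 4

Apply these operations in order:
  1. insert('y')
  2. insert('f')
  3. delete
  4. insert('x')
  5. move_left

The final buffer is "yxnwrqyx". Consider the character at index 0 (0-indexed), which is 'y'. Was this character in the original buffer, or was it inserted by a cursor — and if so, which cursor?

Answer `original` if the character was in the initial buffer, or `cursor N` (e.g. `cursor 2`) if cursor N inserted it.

Answer: cursor 1

Derivation:
After op 1 (insert('y')): buffer="ynwrqy" (len 6), cursors c1@1 c2@6, authorship 1....2
After op 2 (insert('f')): buffer="yfnwrqyf" (len 8), cursors c1@2 c2@8, authorship 11....22
After op 3 (delete): buffer="ynwrqy" (len 6), cursors c1@1 c2@6, authorship 1....2
After op 4 (insert('x')): buffer="yxnwrqyx" (len 8), cursors c1@2 c2@8, authorship 11....22
After op 5 (move_left): buffer="yxnwrqyx" (len 8), cursors c1@1 c2@7, authorship 11....22
Authorship (.=original, N=cursor N): 1 1 . . . . 2 2
Index 0: author = 1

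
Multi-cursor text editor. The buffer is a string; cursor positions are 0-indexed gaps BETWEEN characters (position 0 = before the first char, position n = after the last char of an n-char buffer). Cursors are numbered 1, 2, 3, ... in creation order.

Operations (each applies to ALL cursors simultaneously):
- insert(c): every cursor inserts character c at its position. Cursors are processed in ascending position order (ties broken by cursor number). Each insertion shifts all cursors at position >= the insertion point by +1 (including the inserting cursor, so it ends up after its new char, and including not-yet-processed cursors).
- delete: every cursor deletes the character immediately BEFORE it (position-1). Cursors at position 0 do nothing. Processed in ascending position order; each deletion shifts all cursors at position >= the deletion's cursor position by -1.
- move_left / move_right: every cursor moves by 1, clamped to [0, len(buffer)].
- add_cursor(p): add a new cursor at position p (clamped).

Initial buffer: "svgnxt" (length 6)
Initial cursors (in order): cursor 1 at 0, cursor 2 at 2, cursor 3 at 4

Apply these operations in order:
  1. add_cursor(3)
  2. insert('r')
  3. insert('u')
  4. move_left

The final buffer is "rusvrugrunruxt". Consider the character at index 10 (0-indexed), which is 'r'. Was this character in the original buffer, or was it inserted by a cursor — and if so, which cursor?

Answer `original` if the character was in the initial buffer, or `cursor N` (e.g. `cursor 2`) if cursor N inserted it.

After op 1 (add_cursor(3)): buffer="svgnxt" (len 6), cursors c1@0 c2@2 c4@3 c3@4, authorship ......
After op 2 (insert('r')): buffer="rsvrgrnrxt" (len 10), cursors c1@1 c2@4 c4@6 c3@8, authorship 1..2.4.3..
After op 3 (insert('u')): buffer="rusvrugrunruxt" (len 14), cursors c1@2 c2@6 c4@9 c3@12, authorship 11..22.44.33..
After op 4 (move_left): buffer="rusvrugrunruxt" (len 14), cursors c1@1 c2@5 c4@8 c3@11, authorship 11..22.44.33..
Authorship (.=original, N=cursor N): 1 1 . . 2 2 . 4 4 . 3 3 . .
Index 10: author = 3

Answer: cursor 3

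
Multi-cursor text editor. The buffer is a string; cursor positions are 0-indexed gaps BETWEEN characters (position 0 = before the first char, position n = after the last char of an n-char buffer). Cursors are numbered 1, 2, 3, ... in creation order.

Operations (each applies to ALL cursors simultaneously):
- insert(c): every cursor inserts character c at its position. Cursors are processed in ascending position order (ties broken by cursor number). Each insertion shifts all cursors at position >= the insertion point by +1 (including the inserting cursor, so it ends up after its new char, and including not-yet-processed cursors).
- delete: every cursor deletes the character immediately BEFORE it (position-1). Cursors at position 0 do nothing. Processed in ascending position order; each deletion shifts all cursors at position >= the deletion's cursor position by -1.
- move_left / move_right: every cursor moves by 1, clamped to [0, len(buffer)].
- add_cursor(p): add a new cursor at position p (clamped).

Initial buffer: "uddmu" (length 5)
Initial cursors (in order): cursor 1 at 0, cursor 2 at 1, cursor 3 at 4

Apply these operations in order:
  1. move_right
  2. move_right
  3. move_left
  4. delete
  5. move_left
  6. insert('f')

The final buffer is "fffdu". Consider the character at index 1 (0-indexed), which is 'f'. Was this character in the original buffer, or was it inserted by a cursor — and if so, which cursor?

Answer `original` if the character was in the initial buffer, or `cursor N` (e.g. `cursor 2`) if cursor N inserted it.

After op 1 (move_right): buffer="uddmu" (len 5), cursors c1@1 c2@2 c3@5, authorship .....
After op 2 (move_right): buffer="uddmu" (len 5), cursors c1@2 c2@3 c3@5, authorship .....
After op 3 (move_left): buffer="uddmu" (len 5), cursors c1@1 c2@2 c3@4, authorship .....
After op 4 (delete): buffer="du" (len 2), cursors c1@0 c2@0 c3@1, authorship ..
After op 5 (move_left): buffer="du" (len 2), cursors c1@0 c2@0 c3@0, authorship ..
After op 6 (insert('f')): buffer="fffdu" (len 5), cursors c1@3 c2@3 c3@3, authorship 123..
Authorship (.=original, N=cursor N): 1 2 3 . .
Index 1: author = 2

Answer: cursor 2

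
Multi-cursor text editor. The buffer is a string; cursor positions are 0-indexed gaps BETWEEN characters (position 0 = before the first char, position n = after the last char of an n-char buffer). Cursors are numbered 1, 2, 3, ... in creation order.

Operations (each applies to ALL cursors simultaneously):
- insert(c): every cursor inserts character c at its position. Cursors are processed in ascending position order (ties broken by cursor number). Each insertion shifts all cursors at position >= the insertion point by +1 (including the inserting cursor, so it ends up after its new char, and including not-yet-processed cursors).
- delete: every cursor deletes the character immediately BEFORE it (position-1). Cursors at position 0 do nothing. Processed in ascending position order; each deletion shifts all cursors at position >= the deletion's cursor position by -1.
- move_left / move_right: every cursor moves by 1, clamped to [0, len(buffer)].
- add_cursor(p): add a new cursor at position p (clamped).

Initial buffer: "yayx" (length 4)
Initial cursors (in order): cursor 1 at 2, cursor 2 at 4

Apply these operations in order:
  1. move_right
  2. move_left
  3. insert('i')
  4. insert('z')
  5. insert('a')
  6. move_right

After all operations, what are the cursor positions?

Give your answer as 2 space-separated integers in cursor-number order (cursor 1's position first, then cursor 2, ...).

After op 1 (move_right): buffer="yayx" (len 4), cursors c1@3 c2@4, authorship ....
After op 2 (move_left): buffer="yayx" (len 4), cursors c1@2 c2@3, authorship ....
After op 3 (insert('i')): buffer="yaiyix" (len 6), cursors c1@3 c2@5, authorship ..1.2.
After op 4 (insert('z')): buffer="yaizyizx" (len 8), cursors c1@4 c2@7, authorship ..11.22.
After op 5 (insert('a')): buffer="yaizayizax" (len 10), cursors c1@5 c2@9, authorship ..111.222.
After op 6 (move_right): buffer="yaizayizax" (len 10), cursors c1@6 c2@10, authorship ..111.222.

Answer: 6 10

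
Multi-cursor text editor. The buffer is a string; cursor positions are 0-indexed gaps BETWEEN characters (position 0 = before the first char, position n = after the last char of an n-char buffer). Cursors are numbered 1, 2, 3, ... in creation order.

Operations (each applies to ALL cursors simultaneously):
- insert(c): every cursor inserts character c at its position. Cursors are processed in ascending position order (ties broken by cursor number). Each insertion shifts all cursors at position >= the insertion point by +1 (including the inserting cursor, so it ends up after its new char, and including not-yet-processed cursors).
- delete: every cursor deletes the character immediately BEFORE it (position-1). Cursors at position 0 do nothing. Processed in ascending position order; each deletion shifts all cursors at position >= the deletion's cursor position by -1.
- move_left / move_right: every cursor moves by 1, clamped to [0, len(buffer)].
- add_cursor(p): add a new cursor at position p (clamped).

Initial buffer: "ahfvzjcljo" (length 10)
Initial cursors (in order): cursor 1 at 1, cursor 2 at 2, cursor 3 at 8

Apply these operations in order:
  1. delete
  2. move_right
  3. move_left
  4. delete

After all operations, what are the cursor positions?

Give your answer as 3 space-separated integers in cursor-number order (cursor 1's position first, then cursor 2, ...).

Answer: 0 0 4

Derivation:
After op 1 (delete): buffer="fvzjcjo" (len 7), cursors c1@0 c2@0 c3@5, authorship .......
After op 2 (move_right): buffer="fvzjcjo" (len 7), cursors c1@1 c2@1 c3@6, authorship .......
After op 3 (move_left): buffer="fvzjcjo" (len 7), cursors c1@0 c2@0 c3@5, authorship .......
After op 4 (delete): buffer="fvzjjo" (len 6), cursors c1@0 c2@0 c3@4, authorship ......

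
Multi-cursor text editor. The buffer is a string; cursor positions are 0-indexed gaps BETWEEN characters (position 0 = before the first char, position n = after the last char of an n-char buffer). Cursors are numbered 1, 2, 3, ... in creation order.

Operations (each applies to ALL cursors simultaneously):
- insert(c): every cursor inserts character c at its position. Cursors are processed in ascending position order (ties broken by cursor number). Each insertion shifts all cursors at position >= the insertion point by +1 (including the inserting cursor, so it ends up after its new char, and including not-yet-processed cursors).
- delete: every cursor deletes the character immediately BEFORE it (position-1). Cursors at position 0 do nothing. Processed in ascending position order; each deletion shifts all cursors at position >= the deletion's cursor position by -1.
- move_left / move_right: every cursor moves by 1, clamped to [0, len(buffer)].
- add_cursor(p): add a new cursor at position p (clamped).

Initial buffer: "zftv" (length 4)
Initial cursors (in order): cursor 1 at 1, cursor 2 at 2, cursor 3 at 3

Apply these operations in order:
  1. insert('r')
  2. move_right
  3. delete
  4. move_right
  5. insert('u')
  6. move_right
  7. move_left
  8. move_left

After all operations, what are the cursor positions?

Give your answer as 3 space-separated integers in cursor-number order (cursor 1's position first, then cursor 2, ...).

After op 1 (insert('r')): buffer="zrfrtrv" (len 7), cursors c1@2 c2@4 c3@6, authorship .1.2.3.
After op 2 (move_right): buffer="zrfrtrv" (len 7), cursors c1@3 c2@5 c3@7, authorship .1.2.3.
After op 3 (delete): buffer="zrrr" (len 4), cursors c1@2 c2@3 c3@4, authorship .123
After op 4 (move_right): buffer="zrrr" (len 4), cursors c1@3 c2@4 c3@4, authorship .123
After op 5 (insert('u')): buffer="zrruruu" (len 7), cursors c1@4 c2@7 c3@7, authorship .121323
After op 6 (move_right): buffer="zrruruu" (len 7), cursors c1@5 c2@7 c3@7, authorship .121323
After op 7 (move_left): buffer="zrruruu" (len 7), cursors c1@4 c2@6 c3@6, authorship .121323
After op 8 (move_left): buffer="zrruruu" (len 7), cursors c1@3 c2@5 c3@5, authorship .121323

Answer: 3 5 5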